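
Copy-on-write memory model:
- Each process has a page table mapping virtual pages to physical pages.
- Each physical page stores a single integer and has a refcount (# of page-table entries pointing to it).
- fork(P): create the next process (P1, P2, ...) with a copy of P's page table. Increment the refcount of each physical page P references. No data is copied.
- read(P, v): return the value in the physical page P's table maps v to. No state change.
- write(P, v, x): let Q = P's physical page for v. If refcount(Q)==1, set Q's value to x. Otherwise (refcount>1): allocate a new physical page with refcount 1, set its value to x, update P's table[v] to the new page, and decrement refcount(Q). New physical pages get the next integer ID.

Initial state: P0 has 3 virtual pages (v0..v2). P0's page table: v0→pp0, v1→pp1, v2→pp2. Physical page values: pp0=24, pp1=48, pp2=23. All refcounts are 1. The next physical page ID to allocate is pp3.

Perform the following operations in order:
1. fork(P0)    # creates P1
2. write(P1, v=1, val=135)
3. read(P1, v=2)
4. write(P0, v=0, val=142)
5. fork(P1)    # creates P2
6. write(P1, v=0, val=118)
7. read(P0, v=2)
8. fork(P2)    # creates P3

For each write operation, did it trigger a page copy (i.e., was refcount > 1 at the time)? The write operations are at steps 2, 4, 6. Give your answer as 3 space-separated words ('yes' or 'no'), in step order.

Op 1: fork(P0) -> P1. 3 ppages; refcounts: pp0:2 pp1:2 pp2:2
Op 2: write(P1, v1, 135). refcount(pp1)=2>1 -> COPY to pp3. 4 ppages; refcounts: pp0:2 pp1:1 pp2:2 pp3:1
Op 3: read(P1, v2) -> 23. No state change.
Op 4: write(P0, v0, 142). refcount(pp0)=2>1 -> COPY to pp4. 5 ppages; refcounts: pp0:1 pp1:1 pp2:2 pp3:1 pp4:1
Op 5: fork(P1) -> P2. 5 ppages; refcounts: pp0:2 pp1:1 pp2:3 pp3:2 pp4:1
Op 6: write(P1, v0, 118). refcount(pp0)=2>1 -> COPY to pp5. 6 ppages; refcounts: pp0:1 pp1:1 pp2:3 pp3:2 pp4:1 pp5:1
Op 7: read(P0, v2) -> 23. No state change.
Op 8: fork(P2) -> P3. 6 ppages; refcounts: pp0:2 pp1:1 pp2:4 pp3:3 pp4:1 pp5:1

yes yes yes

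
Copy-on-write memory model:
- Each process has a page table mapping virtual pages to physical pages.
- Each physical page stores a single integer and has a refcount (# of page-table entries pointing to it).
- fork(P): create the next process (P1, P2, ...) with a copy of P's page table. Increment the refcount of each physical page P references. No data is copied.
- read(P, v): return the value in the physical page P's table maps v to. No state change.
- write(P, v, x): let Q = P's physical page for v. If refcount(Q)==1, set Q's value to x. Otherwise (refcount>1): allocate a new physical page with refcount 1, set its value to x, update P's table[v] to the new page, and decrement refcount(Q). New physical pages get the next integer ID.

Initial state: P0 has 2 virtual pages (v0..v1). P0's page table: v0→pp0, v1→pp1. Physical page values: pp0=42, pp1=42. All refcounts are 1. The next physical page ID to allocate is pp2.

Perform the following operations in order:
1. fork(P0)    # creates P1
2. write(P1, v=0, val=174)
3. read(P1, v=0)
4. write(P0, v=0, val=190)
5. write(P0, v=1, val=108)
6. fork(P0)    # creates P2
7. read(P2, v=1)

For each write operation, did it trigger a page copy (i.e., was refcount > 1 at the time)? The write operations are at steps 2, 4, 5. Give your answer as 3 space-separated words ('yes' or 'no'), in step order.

Op 1: fork(P0) -> P1. 2 ppages; refcounts: pp0:2 pp1:2
Op 2: write(P1, v0, 174). refcount(pp0)=2>1 -> COPY to pp2. 3 ppages; refcounts: pp0:1 pp1:2 pp2:1
Op 3: read(P1, v0) -> 174. No state change.
Op 4: write(P0, v0, 190). refcount(pp0)=1 -> write in place. 3 ppages; refcounts: pp0:1 pp1:2 pp2:1
Op 5: write(P0, v1, 108). refcount(pp1)=2>1 -> COPY to pp3. 4 ppages; refcounts: pp0:1 pp1:1 pp2:1 pp3:1
Op 6: fork(P0) -> P2. 4 ppages; refcounts: pp0:2 pp1:1 pp2:1 pp3:2
Op 7: read(P2, v1) -> 108. No state change.

yes no yes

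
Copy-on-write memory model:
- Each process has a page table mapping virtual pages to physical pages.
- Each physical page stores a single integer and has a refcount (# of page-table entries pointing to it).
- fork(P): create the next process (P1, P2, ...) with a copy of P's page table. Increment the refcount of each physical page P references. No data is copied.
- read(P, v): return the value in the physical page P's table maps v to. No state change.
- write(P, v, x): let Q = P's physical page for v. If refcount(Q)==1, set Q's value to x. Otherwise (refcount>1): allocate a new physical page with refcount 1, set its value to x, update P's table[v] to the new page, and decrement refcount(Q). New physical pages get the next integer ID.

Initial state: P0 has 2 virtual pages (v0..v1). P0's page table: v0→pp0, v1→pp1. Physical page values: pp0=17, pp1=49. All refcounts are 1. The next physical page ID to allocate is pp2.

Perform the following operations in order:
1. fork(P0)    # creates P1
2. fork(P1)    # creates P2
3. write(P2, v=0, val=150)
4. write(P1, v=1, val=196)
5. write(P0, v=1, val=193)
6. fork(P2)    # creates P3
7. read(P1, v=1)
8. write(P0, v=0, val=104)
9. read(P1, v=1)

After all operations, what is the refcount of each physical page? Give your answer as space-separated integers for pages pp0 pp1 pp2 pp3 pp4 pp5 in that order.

Answer: 1 2 2 1 1 1

Derivation:
Op 1: fork(P0) -> P1. 2 ppages; refcounts: pp0:2 pp1:2
Op 2: fork(P1) -> P2. 2 ppages; refcounts: pp0:3 pp1:3
Op 3: write(P2, v0, 150). refcount(pp0)=3>1 -> COPY to pp2. 3 ppages; refcounts: pp0:2 pp1:3 pp2:1
Op 4: write(P1, v1, 196). refcount(pp1)=3>1 -> COPY to pp3. 4 ppages; refcounts: pp0:2 pp1:2 pp2:1 pp3:1
Op 5: write(P0, v1, 193). refcount(pp1)=2>1 -> COPY to pp4. 5 ppages; refcounts: pp0:2 pp1:1 pp2:1 pp3:1 pp4:1
Op 6: fork(P2) -> P3. 5 ppages; refcounts: pp0:2 pp1:2 pp2:2 pp3:1 pp4:1
Op 7: read(P1, v1) -> 196. No state change.
Op 8: write(P0, v0, 104). refcount(pp0)=2>1 -> COPY to pp5. 6 ppages; refcounts: pp0:1 pp1:2 pp2:2 pp3:1 pp4:1 pp5:1
Op 9: read(P1, v1) -> 196. No state change.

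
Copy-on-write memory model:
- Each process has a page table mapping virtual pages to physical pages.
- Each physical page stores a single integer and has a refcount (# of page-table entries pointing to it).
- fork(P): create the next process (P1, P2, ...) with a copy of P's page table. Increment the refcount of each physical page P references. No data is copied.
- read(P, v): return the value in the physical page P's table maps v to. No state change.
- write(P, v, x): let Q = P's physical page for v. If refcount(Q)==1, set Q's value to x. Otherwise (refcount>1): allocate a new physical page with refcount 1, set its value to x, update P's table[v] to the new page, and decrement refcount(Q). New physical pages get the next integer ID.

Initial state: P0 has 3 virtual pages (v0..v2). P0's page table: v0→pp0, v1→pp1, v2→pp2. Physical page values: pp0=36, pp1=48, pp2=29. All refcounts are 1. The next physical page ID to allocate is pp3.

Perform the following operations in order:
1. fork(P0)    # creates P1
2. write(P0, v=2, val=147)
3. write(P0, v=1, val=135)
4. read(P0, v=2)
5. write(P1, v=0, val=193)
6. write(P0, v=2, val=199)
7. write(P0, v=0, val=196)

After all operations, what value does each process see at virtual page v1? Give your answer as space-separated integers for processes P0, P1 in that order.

Answer: 135 48

Derivation:
Op 1: fork(P0) -> P1. 3 ppages; refcounts: pp0:2 pp1:2 pp2:2
Op 2: write(P0, v2, 147). refcount(pp2)=2>1 -> COPY to pp3. 4 ppages; refcounts: pp0:2 pp1:2 pp2:1 pp3:1
Op 3: write(P0, v1, 135). refcount(pp1)=2>1 -> COPY to pp4. 5 ppages; refcounts: pp0:2 pp1:1 pp2:1 pp3:1 pp4:1
Op 4: read(P0, v2) -> 147. No state change.
Op 5: write(P1, v0, 193). refcount(pp0)=2>1 -> COPY to pp5. 6 ppages; refcounts: pp0:1 pp1:1 pp2:1 pp3:1 pp4:1 pp5:1
Op 6: write(P0, v2, 199). refcount(pp3)=1 -> write in place. 6 ppages; refcounts: pp0:1 pp1:1 pp2:1 pp3:1 pp4:1 pp5:1
Op 7: write(P0, v0, 196). refcount(pp0)=1 -> write in place. 6 ppages; refcounts: pp0:1 pp1:1 pp2:1 pp3:1 pp4:1 pp5:1
P0: v1 -> pp4 = 135
P1: v1 -> pp1 = 48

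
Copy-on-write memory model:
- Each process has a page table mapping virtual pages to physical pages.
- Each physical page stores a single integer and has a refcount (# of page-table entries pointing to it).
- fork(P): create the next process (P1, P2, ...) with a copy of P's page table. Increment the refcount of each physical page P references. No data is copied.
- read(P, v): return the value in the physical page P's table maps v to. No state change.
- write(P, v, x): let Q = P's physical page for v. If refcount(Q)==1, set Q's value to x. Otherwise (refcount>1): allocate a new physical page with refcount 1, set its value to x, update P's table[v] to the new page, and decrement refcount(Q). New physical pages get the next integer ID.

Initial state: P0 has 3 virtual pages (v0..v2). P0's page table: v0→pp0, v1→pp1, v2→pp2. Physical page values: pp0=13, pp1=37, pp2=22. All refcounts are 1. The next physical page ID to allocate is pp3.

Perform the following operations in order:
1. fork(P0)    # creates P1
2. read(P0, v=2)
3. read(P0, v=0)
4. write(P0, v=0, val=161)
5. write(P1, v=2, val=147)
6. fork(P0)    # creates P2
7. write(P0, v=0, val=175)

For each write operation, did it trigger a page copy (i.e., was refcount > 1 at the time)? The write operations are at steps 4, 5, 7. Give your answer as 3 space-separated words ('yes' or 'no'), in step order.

Op 1: fork(P0) -> P1. 3 ppages; refcounts: pp0:2 pp1:2 pp2:2
Op 2: read(P0, v2) -> 22. No state change.
Op 3: read(P0, v0) -> 13. No state change.
Op 4: write(P0, v0, 161). refcount(pp0)=2>1 -> COPY to pp3. 4 ppages; refcounts: pp0:1 pp1:2 pp2:2 pp3:1
Op 5: write(P1, v2, 147). refcount(pp2)=2>1 -> COPY to pp4. 5 ppages; refcounts: pp0:1 pp1:2 pp2:1 pp3:1 pp4:1
Op 6: fork(P0) -> P2. 5 ppages; refcounts: pp0:1 pp1:3 pp2:2 pp3:2 pp4:1
Op 7: write(P0, v0, 175). refcount(pp3)=2>1 -> COPY to pp5. 6 ppages; refcounts: pp0:1 pp1:3 pp2:2 pp3:1 pp4:1 pp5:1

yes yes yes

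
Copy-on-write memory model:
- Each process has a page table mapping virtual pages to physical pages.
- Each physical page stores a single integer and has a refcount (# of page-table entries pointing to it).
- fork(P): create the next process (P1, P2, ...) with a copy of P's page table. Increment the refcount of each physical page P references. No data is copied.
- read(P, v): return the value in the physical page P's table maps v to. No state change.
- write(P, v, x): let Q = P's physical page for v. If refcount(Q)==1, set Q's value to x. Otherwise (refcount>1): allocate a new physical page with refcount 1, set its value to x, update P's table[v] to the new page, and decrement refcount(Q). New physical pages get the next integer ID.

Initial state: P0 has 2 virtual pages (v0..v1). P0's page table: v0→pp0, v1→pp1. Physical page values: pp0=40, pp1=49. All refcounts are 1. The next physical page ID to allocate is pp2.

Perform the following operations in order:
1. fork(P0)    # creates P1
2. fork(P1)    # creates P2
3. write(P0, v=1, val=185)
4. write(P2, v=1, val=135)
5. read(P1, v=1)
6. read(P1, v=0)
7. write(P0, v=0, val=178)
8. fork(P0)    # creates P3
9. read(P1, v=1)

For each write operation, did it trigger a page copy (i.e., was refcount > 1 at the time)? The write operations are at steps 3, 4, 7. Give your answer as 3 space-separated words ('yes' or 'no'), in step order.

Op 1: fork(P0) -> P1. 2 ppages; refcounts: pp0:2 pp1:2
Op 2: fork(P1) -> P2. 2 ppages; refcounts: pp0:3 pp1:3
Op 3: write(P0, v1, 185). refcount(pp1)=3>1 -> COPY to pp2. 3 ppages; refcounts: pp0:3 pp1:2 pp2:1
Op 4: write(P2, v1, 135). refcount(pp1)=2>1 -> COPY to pp3. 4 ppages; refcounts: pp0:3 pp1:1 pp2:1 pp3:1
Op 5: read(P1, v1) -> 49. No state change.
Op 6: read(P1, v0) -> 40. No state change.
Op 7: write(P0, v0, 178). refcount(pp0)=3>1 -> COPY to pp4. 5 ppages; refcounts: pp0:2 pp1:1 pp2:1 pp3:1 pp4:1
Op 8: fork(P0) -> P3. 5 ppages; refcounts: pp0:2 pp1:1 pp2:2 pp3:1 pp4:2
Op 9: read(P1, v1) -> 49. No state change.

yes yes yes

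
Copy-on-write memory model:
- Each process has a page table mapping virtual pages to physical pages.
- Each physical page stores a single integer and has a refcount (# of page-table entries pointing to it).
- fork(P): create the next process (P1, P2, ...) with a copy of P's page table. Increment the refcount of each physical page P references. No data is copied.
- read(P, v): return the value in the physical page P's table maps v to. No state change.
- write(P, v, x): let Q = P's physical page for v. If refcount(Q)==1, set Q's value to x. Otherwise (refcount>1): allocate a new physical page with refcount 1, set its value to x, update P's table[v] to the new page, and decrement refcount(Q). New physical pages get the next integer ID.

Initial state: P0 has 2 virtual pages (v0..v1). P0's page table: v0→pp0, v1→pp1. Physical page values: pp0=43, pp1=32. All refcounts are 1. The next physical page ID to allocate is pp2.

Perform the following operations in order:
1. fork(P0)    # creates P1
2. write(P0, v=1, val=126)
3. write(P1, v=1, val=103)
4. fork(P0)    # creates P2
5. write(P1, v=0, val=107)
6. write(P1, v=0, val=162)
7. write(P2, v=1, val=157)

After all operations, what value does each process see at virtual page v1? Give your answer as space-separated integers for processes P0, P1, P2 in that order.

Answer: 126 103 157

Derivation:
Op 1: fork(P0) -> P1. 2 ppages; refcounts: pp0:2 pp1:2
Op 2: write(P0, v1, 126). refcount(pp1)=2>1 -> COPY to pp2. 3 ppages; refcounts: pp0:2 pp1:1 pp2:1
Op 3: write(P1, v1, 103). refcount(pp1)=1 -> write in place. 3 ppages; refcounts: pp0:2 pp1:1 pp2:1
Op 4: fork(P0) -> P2. 3 ppages; refcounts: pp0:3 pp1:1 pp2:2
Op 5: write(P1, v0, 107). refcount(pp0)=3>1 -> COPY to pp3. 4 ppages; refcounts: pp0:2 pp1:1 pp2:2 pp3:1
Op 6: write(P1, v0, 162). refcount(pp3)=1 -> write in place. 4 ppages; refcounts: pp0:2 pp1:1 pp2:2 pp3:1
Op 7: write(P2, v1, 157). refcount(pp2)=2>1 -> COPY to pp4. 5 ppages; refcounts: pp0:2 pp1:1 pp2:1 pp3:1 pp4:1
P0: v1 -> pp2 = 126
P1: v1 -> pp1 = 103
P2: v1 -> pp4 = 157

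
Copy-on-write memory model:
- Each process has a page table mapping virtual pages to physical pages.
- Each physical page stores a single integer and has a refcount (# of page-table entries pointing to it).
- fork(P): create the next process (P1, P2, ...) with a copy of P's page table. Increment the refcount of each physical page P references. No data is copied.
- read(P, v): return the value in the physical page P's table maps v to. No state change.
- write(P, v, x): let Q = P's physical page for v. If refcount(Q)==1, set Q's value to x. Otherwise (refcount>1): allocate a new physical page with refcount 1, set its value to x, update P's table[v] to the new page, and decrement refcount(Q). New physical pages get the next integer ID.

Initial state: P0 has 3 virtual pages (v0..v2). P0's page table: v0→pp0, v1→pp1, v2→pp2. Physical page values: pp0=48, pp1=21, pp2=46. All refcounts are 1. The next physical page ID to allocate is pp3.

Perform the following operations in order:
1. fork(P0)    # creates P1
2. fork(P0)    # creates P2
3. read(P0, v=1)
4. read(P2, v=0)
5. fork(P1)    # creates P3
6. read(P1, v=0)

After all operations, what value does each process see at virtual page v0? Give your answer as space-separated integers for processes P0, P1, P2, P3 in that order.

Answer: 48 48 48 48

Derivation:
Op 1: fork(P0) -> P1. 3 ppages; refcounts: pp0:2 pp1:2 pp2:2
Op 2: fork(P0) -> P2. 3 ppages; refcounts: pp0:3 pp1:3 pp2:3
Op 3: read(P0, v1) -> 21. No state change.
Op 4: read(P2, v0) -> 48. No state change.
Op 5: fork(P1) -> P3. 3 ppages; refcounts: pp0:4 pp1:4 pp2:4
Op 6: read(P1, v0) -> 48. No state change.
P0: v0 -> pp0 = 48
P1: v0 -> pp0 = 48
P2: v0 -> pp0 = 48
P3: v0 -> pp0 = 48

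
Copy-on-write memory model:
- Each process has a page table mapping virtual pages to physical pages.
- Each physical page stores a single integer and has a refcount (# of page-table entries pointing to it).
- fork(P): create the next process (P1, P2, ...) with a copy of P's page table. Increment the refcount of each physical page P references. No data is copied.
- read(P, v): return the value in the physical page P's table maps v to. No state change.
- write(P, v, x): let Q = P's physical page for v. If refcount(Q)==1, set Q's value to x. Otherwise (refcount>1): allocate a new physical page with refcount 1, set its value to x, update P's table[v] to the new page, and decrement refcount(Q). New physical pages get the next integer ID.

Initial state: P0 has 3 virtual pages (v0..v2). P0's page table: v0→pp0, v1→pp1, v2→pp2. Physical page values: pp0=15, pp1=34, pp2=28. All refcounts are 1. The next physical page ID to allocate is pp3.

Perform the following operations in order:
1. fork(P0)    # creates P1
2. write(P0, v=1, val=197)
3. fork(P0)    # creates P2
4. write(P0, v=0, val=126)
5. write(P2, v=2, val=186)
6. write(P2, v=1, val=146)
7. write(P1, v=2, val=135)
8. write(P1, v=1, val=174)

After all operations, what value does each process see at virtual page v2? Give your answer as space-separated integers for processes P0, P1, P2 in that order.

Op 1: fork(P0) -> P1. 3 ppages; refcounts: pp0:2 pp1:2 pp2:2
Op 2: write(P0, v1, 197). refcount(pp1)=2>1 -> COPY to pp3. 4 ppages; refcounts: pp0:2 pp1:1 pp2:2 pp3:1
Op 3: fork(P0) -> P2. 4 ppages; refcounts: pp0:3 pp1:1 pp2:3 pp3:2
Op 4: write(P0, v0, 126). refcount(pp0)=3>1 -> COPY to pp4. 5 ppages; refcounts: pp0:2 pp1:1 pp2:3 pp3:2 pp4:1
Op 5: write(P2, v2, 186). refcount(pp2)=3>1 -> COPY to pp5. 6 ppages; refcounts: pp0:2 pp1:1 pp2:2 pp3:2 pp4:1 pp5:1
Op 6: write(P2, v1, 146). refcount(pp3)=2>1 -> COPY to pp6. 7 ppages; refcounts: pp0:2 pp1:1 pp2:2 pp3:1 pp4:1 pp5:1 pp6:1
Op 7: write(P1, v2, 135). refcount(pp2)=2>1 -> COPY to pp7. 8 ppages; refcounts: pp0:2 pp1:1 pp2:1 pp3:1 pp4:1 pp5:1 pp6:1 pp7:1
Op 8: write(P1, v1, 174). refcount(pp1)=1 -> write in place. 8 ppages; refcounts: pp0:2 pp1:1 pp2:1 pp3:1 pp4:1 pp5:1 pp6:1 pp7:1
P0: v2 -> pp2 = 28
P1: v2 -> pp7 = 135
P2: v2 -> pp5 = 186

Answer: 28 135 186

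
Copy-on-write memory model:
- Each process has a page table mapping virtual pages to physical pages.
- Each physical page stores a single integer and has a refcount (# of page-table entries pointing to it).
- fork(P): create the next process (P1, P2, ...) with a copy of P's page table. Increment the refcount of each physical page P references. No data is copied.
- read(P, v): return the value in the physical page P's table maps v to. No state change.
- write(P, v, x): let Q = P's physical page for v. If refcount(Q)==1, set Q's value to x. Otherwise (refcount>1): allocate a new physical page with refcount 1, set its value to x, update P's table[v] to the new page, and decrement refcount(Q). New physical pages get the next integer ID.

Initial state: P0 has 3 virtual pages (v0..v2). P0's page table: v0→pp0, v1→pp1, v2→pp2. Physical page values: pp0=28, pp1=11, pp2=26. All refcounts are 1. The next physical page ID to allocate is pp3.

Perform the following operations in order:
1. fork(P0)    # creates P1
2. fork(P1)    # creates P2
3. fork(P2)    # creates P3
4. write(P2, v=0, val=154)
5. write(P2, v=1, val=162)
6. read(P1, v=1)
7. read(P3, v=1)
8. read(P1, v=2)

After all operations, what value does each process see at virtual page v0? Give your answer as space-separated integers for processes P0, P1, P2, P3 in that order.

Op 1: fork(P0) -> P1. 3 ppages; refcounts: pp0:2 pp1:2 pp2:2
Op 2: fork(P1) -> P2. 3 ppages; refcounts: pp0:3 pp1:3 pp2:3
Op 3: fork(P2) -> P3. 3 ppages; refcounts: pp0:4 pp1:4 pp2:4
Op 4: write(P2, v0, 154). refcount(pp0)=4>1 -> COPY to pp3. 4 ppages; refcounts: pp0:3 pp1:4 pp2:4 pp3:1
Op 5: write(P2, v1, 162). refcount(pp1)=4>1 -> COPY to pp4. 5 ppages; refcounts: pp0:3 pp1:3 pp2:4 pp3:1 pp4:1
Op 6: read(P1, v1) -> 11. No state change.
Op 7: read(P3, v1) -> 11. No state change.
Op 8: read(P1, v2) -> 26. No state change.
P0: v0 -> pp0 = 28
P1: v0 -> pp0 = 28
P2: v0 -> pp3 = 154
P3: v0 -> pp0 = 28

Answer: 28 28 154 28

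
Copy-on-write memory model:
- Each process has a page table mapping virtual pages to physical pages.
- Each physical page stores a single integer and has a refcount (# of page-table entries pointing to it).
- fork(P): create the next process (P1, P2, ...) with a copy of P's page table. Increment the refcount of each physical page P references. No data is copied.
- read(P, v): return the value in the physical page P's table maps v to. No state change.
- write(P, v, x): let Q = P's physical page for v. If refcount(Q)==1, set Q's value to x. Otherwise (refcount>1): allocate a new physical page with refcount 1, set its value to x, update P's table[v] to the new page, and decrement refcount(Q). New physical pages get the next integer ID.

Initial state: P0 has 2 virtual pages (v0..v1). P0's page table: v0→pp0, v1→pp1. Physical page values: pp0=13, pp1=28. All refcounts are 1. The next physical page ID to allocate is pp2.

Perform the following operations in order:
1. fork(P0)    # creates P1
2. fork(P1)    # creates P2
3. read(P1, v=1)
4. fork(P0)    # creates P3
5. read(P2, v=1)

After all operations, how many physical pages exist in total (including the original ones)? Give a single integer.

Answer: 2

Derivation:
Op 1: fork(P0) -> P1. 2 ppages; refcounts: pp0:2 pp1:2
Op 2: fork(P1) -> P2. 2 ppages; refcounts: pp0:3 pp1:3
Op 3: read(P1, v1) -> 28. No state change.
Op 4: fork(P0) -> P3. 2 ppages; refcounts: pp0:4 pp1:4
Op 5: read(P2, v1) -> 28. No state change.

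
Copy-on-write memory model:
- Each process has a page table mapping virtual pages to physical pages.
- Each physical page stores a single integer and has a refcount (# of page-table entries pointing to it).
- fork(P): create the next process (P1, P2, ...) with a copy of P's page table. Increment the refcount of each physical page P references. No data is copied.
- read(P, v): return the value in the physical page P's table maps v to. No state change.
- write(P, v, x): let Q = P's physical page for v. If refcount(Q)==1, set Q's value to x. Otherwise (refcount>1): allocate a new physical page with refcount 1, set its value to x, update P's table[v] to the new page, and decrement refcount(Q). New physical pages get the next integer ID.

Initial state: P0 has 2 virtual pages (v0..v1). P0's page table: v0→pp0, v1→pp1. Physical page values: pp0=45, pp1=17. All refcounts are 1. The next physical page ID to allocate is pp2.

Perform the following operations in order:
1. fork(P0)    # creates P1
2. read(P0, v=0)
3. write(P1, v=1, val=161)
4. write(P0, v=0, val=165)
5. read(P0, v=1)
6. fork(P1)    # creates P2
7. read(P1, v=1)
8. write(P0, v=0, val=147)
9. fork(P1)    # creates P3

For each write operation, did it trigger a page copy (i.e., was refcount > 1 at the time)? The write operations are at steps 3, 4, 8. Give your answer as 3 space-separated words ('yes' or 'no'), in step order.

Op 1: fork(P0) -> P1. 2 ppages; refcounts: pp0:2 pp1:2
Op 2: read(P0, v0) -> 45. No state change.
Op 3: write(P1, v1, 161). refcount(pp1)=2>1 -> COPY to pp2. 3 ppages; refcounts: pp0:2 pp1:1 pp2:1
Op 4: write(P0, v0, 165). refcount(pp0)=2>1 -> COPY to pp3. 4 ppages; refcounts: pp0:1 pp1:1 pp2:1 pp3:1
Op 5: read(P0, v1) -> 17. No state change.
Op 6: fork(P1) -> P2. 4 ppages; refcounts: pp0:2 pp1:1 pp2:2 pp3:1
Op 7: read(P1, v1) -> 161. No state change.
Op 8: write(P0, v0, 147). refcount(pp3)=1 -> write in place. 4 ppages; refcounts: pp0:2 pp1:1 pp2:2 pp3:1
Op 9: fork(P1) -> P3. 4 ppages; refcounts: pp0:3 pp1:1 pp2:3 pp3:1

yes yes no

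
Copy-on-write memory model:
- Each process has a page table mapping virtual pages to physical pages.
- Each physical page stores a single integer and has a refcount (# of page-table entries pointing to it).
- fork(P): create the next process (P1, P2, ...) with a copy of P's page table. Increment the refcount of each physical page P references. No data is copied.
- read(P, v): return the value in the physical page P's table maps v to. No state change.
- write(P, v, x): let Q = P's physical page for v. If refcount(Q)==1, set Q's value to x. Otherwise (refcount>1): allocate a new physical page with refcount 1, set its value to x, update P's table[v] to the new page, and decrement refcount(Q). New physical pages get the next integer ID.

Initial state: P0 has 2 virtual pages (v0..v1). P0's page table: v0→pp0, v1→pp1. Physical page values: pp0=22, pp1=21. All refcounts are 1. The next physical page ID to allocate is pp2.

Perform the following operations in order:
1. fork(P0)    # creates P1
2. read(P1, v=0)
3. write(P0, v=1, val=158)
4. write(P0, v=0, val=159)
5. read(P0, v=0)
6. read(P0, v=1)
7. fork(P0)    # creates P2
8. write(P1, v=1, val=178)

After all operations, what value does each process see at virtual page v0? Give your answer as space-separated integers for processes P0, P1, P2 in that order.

Op 1: fork(P0) -> P1. 2 ppages; refcounts: pp0:2 pp1:2
Op 2: read(P1, v0) -> 22. No state change.
Op 3: write(P0, v1, 158). refcount(pp1)=2>1 -> COPY to pp2. 3 ppages; refcounts: pp0:2 pp1:1 pp2:1
Op 4: write(P0, v0, 159). refcount(pp0)=2>1 -> COPY to pp3. 4 ppages; refcounts: pp0:1 pp1:1 pp2:1 pp3:1
Op 5: read(P0, v0) -> 159. No state change.
Op 6: read(P0, v1) -> 158. No state change.
Op 7: fork(P0) -> P2. 4 ppages; refcounts: pp0:1 pp1:1 pp2:2 pp3:2
Op 8: write(P1, v1, 178). refcount(pp1)=1 -> write in place. 4 ppages; refcounts: pp0:1 pp1:1 pp2:2 pp3:2
P0: v0 -> pp3 = 159
P1: v0 -> pp0 = 22
P2: v0 -> pp3 = 159

Answer: 159 22 159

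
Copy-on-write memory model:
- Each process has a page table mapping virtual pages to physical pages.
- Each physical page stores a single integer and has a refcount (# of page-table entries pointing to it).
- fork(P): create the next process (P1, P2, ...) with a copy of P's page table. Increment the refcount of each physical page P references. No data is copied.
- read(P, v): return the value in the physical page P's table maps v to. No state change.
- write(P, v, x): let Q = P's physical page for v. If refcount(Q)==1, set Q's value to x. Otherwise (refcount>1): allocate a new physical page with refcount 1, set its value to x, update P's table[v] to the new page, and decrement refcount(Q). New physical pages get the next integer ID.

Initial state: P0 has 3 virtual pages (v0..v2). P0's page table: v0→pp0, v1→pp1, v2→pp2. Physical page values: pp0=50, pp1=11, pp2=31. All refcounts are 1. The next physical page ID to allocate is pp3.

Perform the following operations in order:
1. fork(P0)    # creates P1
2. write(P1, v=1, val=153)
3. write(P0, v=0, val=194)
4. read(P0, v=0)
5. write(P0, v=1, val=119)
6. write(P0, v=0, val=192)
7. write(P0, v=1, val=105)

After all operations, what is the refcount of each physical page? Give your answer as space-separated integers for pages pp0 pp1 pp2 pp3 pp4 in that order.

Answer: 1 1 2 1 1

Derivation:
Op 1: fork(P0) -> P1. 3 ppages; refcounts: pp0:2 pp1:2 pp2:2
Op 2: write(P1, v1, 153). refcount(pp1)=2>1 -> COPY to pp3. 4 ppages; refcounts: pp0:2 pp1:1 pp2:2 pp3:1
Op 3: write(P0, v0, 194). refcount(pp0)=2>1 -> COPY to pp4. 5 ppages; refcounts: pp0:1 pp1:1 pp2:2 pp3:1 pp4:1
Op 4: read(P0, v0) -> 194. No state change.
Op 5: write(P0, v1, 119). refcount(pp1)=1 -> write in place. 5 ppages; refcounts: pp0:1 pp1:1 pp2:2 pp3:1 pp4:1
Op 6: write(P0, v0, 192). refcount(pp4)=1 -> write in place. 5 ppages; refcounts: pp0:1 pp1:1 pp2:2 pp3:1 pp4:1
Op 7: write(P0, v1, 105). refcount(pp1)=1 -> write in place. 5 ppages; refcounts: pp0:1 pp1:1 pp2:2 pp3:1 pp4:1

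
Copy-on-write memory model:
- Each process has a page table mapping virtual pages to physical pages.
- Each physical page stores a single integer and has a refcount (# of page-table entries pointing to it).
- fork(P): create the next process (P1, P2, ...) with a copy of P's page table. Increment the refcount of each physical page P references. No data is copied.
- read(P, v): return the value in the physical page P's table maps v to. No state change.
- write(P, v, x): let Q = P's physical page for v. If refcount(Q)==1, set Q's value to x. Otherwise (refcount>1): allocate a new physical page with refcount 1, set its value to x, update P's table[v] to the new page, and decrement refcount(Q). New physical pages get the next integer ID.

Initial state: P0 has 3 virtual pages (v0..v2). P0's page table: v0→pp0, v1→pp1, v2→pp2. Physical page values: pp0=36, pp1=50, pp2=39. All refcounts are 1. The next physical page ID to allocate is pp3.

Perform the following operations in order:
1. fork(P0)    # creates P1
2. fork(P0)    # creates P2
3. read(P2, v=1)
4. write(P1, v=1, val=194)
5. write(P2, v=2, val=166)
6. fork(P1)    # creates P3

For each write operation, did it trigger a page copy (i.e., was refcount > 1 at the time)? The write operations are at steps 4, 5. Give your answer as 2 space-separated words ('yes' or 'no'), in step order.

Op 1: fork(P0) -> P1. 3 ppages; refcounts: pp0:2 pp1:2 pp2:2
Op 2: fork(P0) -> P2. 3 ppages; refcounts: pp0:3 pp1:3 pp2:3
Op 3: read(P2, v1) -> 50. No state change.
Op 4: write(P1, v1, 194). refcount(pp1)=3>1 -> COPY to pp3. 4 ppages; refcounts: pp0:3 pp1:2 pp2:3 pp3:1
Op 5: write(P2, v2, 166). refcount(pp2)=3>1 -> COPY to pp4. 5 ppages; refcounts: pp0:3 pp1:2 pp2:2 pp3:1 pp4:1
Op 6: fork(P1) -> P3. 5 ppages; refcounts: pp0:4 pp1:2 pp2:3 pp3:2 pp4:1

yes yes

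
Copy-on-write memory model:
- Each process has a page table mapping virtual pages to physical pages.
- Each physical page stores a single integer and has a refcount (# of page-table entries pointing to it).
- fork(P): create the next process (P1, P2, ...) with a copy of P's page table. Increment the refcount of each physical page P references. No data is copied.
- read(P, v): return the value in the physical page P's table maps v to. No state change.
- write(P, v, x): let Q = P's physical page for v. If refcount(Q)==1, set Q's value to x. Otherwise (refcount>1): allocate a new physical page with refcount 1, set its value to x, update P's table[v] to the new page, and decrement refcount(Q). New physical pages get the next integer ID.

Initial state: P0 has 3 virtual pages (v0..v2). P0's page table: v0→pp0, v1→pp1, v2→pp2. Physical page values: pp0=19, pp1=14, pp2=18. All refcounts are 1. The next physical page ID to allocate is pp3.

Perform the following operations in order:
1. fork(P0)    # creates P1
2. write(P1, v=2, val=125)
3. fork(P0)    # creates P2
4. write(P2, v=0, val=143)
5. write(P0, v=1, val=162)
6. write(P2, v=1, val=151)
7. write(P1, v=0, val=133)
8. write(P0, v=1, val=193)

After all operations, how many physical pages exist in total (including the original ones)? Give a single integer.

Answer: 8

Derivation:
Op 1: fork(P0) -> P1. 3 ppages; refcounts: pp0:2 pp1:2 pp2:2
Op 2: write(P1, v2, 125). refcount(pp2)=2>1 -> COPY to pp3. 4 ppages; refcounts: pp0:2 pp1:2 pp2:1 pp3:1
Op 3: fork(P0) -> P2. 4 ppages; refcounts: pp0:3 pp1:3 pp2:2 pp3:1
Op 4: write(P2, v0, 143). refcount(pp0)=3>1 -> COPY to pp4. 5 ppages; refcounts: pp0:2 pp1:3 pp2:2 pp3:1 pp4:1
Op 5: write(P0, v1, 162). refcount(pp1)=3>1 -> COPY to pp5. 6 ppages; refcounts: pp0:2 pp1:2 pp2:2 pp3:1 pp4:1 pp5:1
Op 6: write(P2, v1, 151). refcount(pp1)=2>1 -> COPY to pp6. 7 ppages; refcounts: pp0:2 pp1:1 pp2:2 pp3:1 pp4:1 pp5:1 pp6:1
Op 7: write(P1, v0, 133). refcount(pp0)=2>1 -> COPY to pp7. 8 ppages; refcounts: pp0:1 pp1:1 pp2:2 pp3:1 pp4:1 pp5:1 pp6:1 pp7:1
Op 8: write(P0, v1, 193). refcount(pp5)=1 -> write in place. 8 ppages; refcounts: pp0:1 pp1:1 pp2:2 pp3:1 pp4:1 pp5:1 pp6:1 pp7:1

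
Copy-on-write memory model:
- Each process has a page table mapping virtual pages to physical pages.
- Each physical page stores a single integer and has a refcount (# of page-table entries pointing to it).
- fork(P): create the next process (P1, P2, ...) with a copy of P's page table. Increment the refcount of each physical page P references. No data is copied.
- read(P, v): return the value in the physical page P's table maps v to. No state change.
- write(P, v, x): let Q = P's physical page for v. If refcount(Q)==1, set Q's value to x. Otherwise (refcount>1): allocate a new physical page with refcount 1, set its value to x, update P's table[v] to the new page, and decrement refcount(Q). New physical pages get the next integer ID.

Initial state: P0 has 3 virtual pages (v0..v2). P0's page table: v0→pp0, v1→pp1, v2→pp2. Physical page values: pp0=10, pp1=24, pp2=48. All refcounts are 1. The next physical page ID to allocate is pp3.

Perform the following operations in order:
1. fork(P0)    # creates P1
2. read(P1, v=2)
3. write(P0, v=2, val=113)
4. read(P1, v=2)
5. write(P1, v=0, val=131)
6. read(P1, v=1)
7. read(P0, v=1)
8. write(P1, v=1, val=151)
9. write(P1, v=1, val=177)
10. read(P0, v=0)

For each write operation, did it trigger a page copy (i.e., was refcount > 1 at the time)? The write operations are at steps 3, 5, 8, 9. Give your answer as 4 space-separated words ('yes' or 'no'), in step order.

Op 1: fork(P0) -> P1. 3 ppages; refcounts: pp0:2 pp1:2 pp2:2
Op 2: read(P1, v2) -> 48. No state change.
Op 3: write(P0, v2, 113). refcount(pp2)=2>1 -> COPY to pp3. 4 ppages; refcounts: pp0:2 pp1:2 pp2:1 pp3:1
Op 4: read(P1, v2) -> 48. No state change.
Op 5: write(P1, v0, 131). refcount(pp0)=2>1 -> COPY to pp4. 5 ppages; refcounts: pp0:1 pp1:2 pp2:1 pp3:1 pp4:1
Op 6: read(P1, v1) -> 24. No state change.
Op 7: read(P0, v1) -> 24. No state change.
Op 8: write(P1, v1, 151). refcount(pp1)=2>1 -> COPY to pp5. 6 ppages; refcounts: pp0:1 pp1:1 pp2:1 pp3:1 pp4:1 pp5:1
Op 9: write(P1, v1, 177). refcount(pp5)=1 -> write in place. 6 ppages; refcounts: pp0:1 pp1:1 pp2:1 pp3:1 pp4:1 pp5:1
Op 10: read(P0, v0) -> 10. No state change.

yes yes yes no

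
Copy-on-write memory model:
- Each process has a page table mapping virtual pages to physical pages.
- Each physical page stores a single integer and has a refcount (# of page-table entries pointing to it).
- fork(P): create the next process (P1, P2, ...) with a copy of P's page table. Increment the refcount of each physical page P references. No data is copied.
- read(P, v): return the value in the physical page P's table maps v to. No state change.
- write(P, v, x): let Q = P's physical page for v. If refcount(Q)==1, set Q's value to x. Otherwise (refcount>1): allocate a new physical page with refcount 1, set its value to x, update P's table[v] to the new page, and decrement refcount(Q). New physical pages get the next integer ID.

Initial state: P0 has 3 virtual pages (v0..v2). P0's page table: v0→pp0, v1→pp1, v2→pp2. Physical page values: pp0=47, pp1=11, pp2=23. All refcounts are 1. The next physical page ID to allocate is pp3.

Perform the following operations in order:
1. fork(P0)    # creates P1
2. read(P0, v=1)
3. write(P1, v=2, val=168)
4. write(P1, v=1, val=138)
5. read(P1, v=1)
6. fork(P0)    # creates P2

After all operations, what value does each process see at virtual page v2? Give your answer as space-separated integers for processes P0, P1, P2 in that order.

Op 1: fork(P0) -> P1. 3 ppages; refcounts: pp0:2 pp1:2 pp2:2
Op 2: read(P0, v1) -> 11. No state change.
Op 3: write(P1, v2, 168). refcount(pp2)=2>1 -> COPY to pp3. 4 ppages; refcounts: pp0:2 pp1:2 pp2:1 pp3:1
Op 4: write(P1, v1, 138). refcount(pp1)=2>1 -> COPY to pp4. 5 ppages; refcounts: pp0:2 pp1:1 pp2:1 pp3:1 pp4:1
Op 5: read(P1, v1) -> 138. No state change.
Op 6: fork(P0) -> P2. 5 ppages; refcounts: pp0:3 pp1:2 pp2:2 pp3:1 pp4:1
P0: v2 -> pp2 = 23
P1: v2 -> pp3 = 168
P2: v2 -> pp2 = 23

Answer: 23 168 23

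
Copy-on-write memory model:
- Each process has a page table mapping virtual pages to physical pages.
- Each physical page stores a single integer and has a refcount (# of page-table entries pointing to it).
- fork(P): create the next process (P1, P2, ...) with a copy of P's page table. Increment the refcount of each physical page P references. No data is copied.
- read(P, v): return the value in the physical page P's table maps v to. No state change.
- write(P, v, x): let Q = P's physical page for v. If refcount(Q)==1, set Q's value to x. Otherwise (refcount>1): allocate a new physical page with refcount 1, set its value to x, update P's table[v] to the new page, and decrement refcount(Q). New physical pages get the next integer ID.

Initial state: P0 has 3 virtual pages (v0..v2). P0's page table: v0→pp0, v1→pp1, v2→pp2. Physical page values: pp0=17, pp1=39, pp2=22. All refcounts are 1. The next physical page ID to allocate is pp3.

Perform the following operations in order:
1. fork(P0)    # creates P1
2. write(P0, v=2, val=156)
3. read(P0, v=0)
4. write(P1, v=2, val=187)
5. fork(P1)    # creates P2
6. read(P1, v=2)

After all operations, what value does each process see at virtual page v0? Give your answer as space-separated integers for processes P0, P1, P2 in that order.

Op 1: fork(P0) -> P1. 3 ppages; refcounts: pp0:2 pp1:2 pp2:2
Op 2: write(P0, v2, 156). refcount(pp2)=2>1 -> COPY to pp3. 4 ppages; refcounts: pp0:2 pp1:2 pp2:1 pp3:1
Op 3: read(P0, v0) -> 17. No state change.
Op 4: write(P1, v2, 187). refcount(pp2)=1 -> write in place. 4 ppages; refcounts: pp0:2 pp1:2 pp2:1 pp3:1
Op 5: fork(P1) -> P2. 4 ppages; refcounts: pp0:3 pp1:3 pp2:2 pp3:1
Op 6: read(P1, v2) -> 187. No state change.
P0: v0 -> pp0 = 17
P1: v0 -> pp0 = 17
P2: v0 -> pp0 = 17

Answer: 17 17 17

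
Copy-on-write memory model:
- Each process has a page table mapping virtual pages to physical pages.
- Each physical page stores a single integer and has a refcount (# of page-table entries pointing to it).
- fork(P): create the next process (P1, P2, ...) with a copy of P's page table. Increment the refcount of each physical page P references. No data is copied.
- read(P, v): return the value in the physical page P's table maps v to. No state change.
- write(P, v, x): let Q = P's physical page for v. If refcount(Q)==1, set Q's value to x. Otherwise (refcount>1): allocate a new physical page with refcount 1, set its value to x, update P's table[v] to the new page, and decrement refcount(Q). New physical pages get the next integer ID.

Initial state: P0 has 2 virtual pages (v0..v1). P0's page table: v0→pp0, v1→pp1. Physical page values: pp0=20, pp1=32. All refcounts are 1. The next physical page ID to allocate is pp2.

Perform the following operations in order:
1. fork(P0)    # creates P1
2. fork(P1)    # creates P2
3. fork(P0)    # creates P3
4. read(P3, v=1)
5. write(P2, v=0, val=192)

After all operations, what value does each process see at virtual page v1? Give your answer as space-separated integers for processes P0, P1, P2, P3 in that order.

Op 1: fork(P0) -> P1. 2 ppages; refcounts: pp0:2 pp1:2
Op 2: fork(P1) -> P2. 2 ppages; refcounts: pp0:3 pp1:3
Op 3: fork(P0) -> P3. 2 ppages; refcounts: pp0:4 pp1:4
Op 4: read(P3, v1) -> 32. No state change.
Op 5: write(P2, v0, 192). refcount(pp0)=4>1 -> COPY to pp2. 3 ppages; refcounts: pp0:3 pp1:4 pp2:1
P0: v1 -> pp1 = 32
P1: v1 -> pp1 = 32
P2: v1 -> pp1 = 32
P3: v1 -> pp1 = 32

Answer: 32 32 32 32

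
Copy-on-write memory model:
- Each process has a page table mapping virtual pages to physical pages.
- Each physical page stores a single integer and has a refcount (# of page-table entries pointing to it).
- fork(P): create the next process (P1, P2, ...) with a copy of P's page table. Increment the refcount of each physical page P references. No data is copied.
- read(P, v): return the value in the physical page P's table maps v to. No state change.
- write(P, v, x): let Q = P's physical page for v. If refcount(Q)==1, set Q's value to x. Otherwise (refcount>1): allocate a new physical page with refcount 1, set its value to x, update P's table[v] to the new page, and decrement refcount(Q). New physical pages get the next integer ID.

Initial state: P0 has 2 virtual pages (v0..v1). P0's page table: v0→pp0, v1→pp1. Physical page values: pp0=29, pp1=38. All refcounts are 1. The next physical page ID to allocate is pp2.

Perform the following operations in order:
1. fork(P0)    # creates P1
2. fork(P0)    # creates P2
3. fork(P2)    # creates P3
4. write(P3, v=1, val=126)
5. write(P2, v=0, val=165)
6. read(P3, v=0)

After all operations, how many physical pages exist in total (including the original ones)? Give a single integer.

Answer: 4

Derivation:
Op 1: fork(P0) -> P1. 2 ppages; refcounts: pp0:2 pp1:2
Op 2: fork(P0) -> P2. 2 ppages; refcounts: pp0:3 pp1:3
Op 3: fork(P2) -> P3. 2 ppages; refcounts: pp0:4 pp1:4
Op 4: write(P3, v1, 126). refcount(pp1)=4>1 -> COPY to pp2. 3 ppages; refcounts: pp0:4 pp1:3 pp2:1
Op 5: write(P2, v0, 165). refcount(pp0)=4>1 -> COPY to pp3. 4 ppages; refcounts: pp0:3 pp1:3 pp2:1 pp3:1
Op 6: read(P3, v0) -> 29. No state change.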